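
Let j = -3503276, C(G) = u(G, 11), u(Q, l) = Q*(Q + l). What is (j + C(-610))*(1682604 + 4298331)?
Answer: -18767492203410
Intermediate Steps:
C(G) = G*(11 + G) (C(G) = G*(G + 11) = G*(11 + G))
(j + C(-610))*(1682604 + 4298331) = (-3503276 - 610*(11 - 610))*(1682604 + 4298331) = (-3503276 - 610*(-599))*5980935 = (-3503276 + 365390)*5980935 = -3137886*5980935 = -18767492203410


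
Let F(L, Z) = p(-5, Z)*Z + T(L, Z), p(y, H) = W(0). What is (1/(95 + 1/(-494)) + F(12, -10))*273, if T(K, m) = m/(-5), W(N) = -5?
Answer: 222112982/15643 ≈ 14199.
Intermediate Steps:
p(y, H) = -5
T(K, m) = -m/5 (T(K, m) = m*(-⅕) = -m/5)
F(L, Z) = -26*Z/5 (F(L, Z) = -5*Z - Z/5 = -26*Z/5)
(1/(95 + 1/(-494)) + F(12, -10))*273 = (1/(95 + 1/(-494)) - 26/5*(-10))*273 = (1/(95 - 1/494) + 52)*273 = (1/(46929/494) + 52)*273 = (494/46929 + 52)*273 = (2440802/46929)*273 = 222112982/15643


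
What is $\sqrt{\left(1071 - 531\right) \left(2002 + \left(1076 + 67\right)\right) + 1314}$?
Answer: $21 \sqrt{3854} \approx 1303.7$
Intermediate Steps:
$\sqrt{\left(1071 - 531\right) \left(2002 + \left(1076 + 67\right)\right) + 1314} = \sqrt{540 \left(2002 + 1143\right) + 1314} = \sqrt{540 \cdot 3145 + 1314} = \sqrt{1698300 + 1314} = \sqrt{1699614} = 21 \sqrt{3854}$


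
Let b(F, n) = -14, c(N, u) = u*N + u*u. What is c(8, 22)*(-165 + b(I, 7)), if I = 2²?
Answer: -118140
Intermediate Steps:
I = 4
c(N, u) = u² + N*u (c(N, u) = N*u + u² = u² + N*u)
c(8, 22)*(-165 + b(I, 7)) = (22*(8 + 22))*(-165 - 14) = (22*30)*(-179) = 660*(-179) = -118140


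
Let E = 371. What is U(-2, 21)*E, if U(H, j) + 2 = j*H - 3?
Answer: -17437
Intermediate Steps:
U(H, j) = -5 + H*j (U(H, j) = -2 + (j*H - 3) = -2 + (H*j - 3) = -2 + (-3 + H*j) = -5 + H*j)
U(-2, 21)*E = (-5 - 2*21)*371 = (-5 - 42)*371 = -47*371 = -17437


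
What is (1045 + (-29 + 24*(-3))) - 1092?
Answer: -148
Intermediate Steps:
(1045 + (-29 + 24*(-3))) - 1092 = (1045 + (-29 - 72)) - 1092 = (1045 - 101) - 1092 = 944 - 1092 = -148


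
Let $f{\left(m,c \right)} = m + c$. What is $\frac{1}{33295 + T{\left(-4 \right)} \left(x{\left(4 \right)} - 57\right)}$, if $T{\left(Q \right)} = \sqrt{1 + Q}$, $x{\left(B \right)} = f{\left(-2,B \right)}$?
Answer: $\frac{6659}{221713220} + \frac{11 i \sqrt{3}}{221713220} \approx 3.0034 \cdot 10^{-5} + 8.5933 \cdot 10^{-8} i$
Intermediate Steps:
$f{\left(m,c \right)} = c + m$
$x{\left(B \right)} = -2 + B$ ($x{\left(B \right)} = B - 2 = -2 + B$)
$\frac{1}{33295 + T{\left(-4 \right)} \left(x{\left(4 \right)} - 57\right)} = \frac{1}{33295 + \sqrt{1 - 4} \left(\left(-2 + 4\right) - 57\right)} = \frac{1}{33295 + \sqrt{-3} \left(2 - 57\right)} = \frac{1}{33295 + i \sqrt{3} \left(-55\right)} = \frac{1}{33295 - 55 i \sqrt{3}}$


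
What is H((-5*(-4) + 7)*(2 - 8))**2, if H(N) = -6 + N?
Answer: 28224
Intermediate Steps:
H((-5*(-4) + 7)*(2 - 8))**2 = (-6 + (-5*(-4) + 7)*(2 - 8))**2 = (-6 + (20 + 7)*(-6))**2 = (-6 + 27*(-6))**2 = (-6 - 162)**2 = (-168)**2 = 28224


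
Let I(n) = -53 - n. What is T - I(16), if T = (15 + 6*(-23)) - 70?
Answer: -124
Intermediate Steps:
T = -193 (T = (15 - 138) - 70 = -123 - 70 = -193)
T - I(16) = -193 - (-53 - 1*16) = -193 - (-53 - 16) = -193 - 1*(-69) = -193 + 69 = -124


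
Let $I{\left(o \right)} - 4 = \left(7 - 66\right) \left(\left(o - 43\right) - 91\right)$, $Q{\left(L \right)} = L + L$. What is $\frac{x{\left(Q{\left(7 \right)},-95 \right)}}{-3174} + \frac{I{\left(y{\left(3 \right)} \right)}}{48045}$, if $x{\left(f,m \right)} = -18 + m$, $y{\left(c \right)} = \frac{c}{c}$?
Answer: $\frac{10116053}{50831610} \approx 0.19901$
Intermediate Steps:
$Q{\left(L \right)} = 2 L$
$y{\left(c \right)} = 1$
$I{\left(o \right)} = 7910 - 59 o$ ($I{\left(o \right)} = 4 + \left(7 - 66\right) \left(\left(o - 43\right) - 91\right) = 4 - 59 \left(\left(o - 43\right) - 91\right) = 4 - 59 \left(\left(-43 + o\right) - 91\right) = 4 - 59 \left(-134 + o\right) = 4 - \left(-7906 + 59 o\right) = 7910 - 59 o$)
$\frac{x{\left(Q{\left(7 \right)},-95 \right)}}{-3174} + \frac{I{\left(y{\left(3 \right)} \right)}}{48045} = \frac{-18 - 95}{-3174} + \frac{7910 - 59}{48045} = \left(-113\right) \left(- \frac{1}{3174}\right) + \left(7910 - 59\right) \frac{1}{48045} = \frac{113}{3174} + 7851 \cdot \frac{1}{48045} = \frac{113}{3174} + \frac{2617}{16015} = \frac{10116053}{50831610}$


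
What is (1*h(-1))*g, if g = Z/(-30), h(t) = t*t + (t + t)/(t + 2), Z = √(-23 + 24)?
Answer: 1/30 ≈ 0.033333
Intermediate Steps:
Z = 1 (Z = √1 = 1)
h(t) = t² + 2*t/(2 + t) (h(t) = t² + (2*t)/(2 + t) = t² + 2*t/(2 + t))
g = -1/30 (g = 1/(-30) = 1*(-1/30) = -1/30 ≈ -0.033333)
(1*h(-1))*g = (1*(-(2 + (-1)² + 2*(-1))/(2 - 1)))*(-1/30) = (1*(-1*(2 + 1 - 2)/1))*(-1/30) = (1*(-1*1*1))*(-1/30) = (1*(-1))*(-1/30) = -1*(-1/30) = 1/30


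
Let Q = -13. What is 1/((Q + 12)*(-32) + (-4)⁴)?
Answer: 1/288 ≈ 0.0034722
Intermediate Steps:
1/((Q + 12)*(-32) + (-4)⁴) = 1/((-13 + 12)*(-32) + (-4)⁴) = 1/(-1*(-32) + 256) = 1/(32 + 256) = 1/288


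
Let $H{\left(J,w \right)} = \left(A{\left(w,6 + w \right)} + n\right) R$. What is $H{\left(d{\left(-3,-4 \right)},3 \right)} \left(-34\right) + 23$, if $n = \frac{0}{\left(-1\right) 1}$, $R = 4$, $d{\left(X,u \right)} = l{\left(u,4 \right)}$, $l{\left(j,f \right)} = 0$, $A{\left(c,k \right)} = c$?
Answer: $-385$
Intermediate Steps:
$d{\left(X,u \right)} = 0$
$n = 0$ ($n = \frac{0}{-1} = 0 \left(-1\right) = 0$)
$H{\left(J,w \right)} = 4 w$ ($H{\left(J,w \right)} = \left(w + 0\right) 4 = w 4 = 4 w$)
$H{\left(d{\left(-3,-4 \right)},3 \right)} \left(-34\right) + 23 = 4 \cdot 3 \left(-34\right) + 23 = 12 \left(-34\right) + 23 = -408 + 23 = -385$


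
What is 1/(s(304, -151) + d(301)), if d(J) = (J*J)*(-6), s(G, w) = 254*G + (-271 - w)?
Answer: -1/466510 ≈ -2.1436e-6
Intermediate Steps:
s(G, w) = -271 - w + 254*G
d(J) = -6*J² (d(J) = J²*(-6) = -6*J²)
1/(s(304, -151) + d(301)) = 1/((-271 - 1*(-151) + 254*304) - 6*301²) = 1/((-271 + 151 + 77216) - 6*90601) = 1/(77096 - 543606) = 1/(-466510) = -1/466510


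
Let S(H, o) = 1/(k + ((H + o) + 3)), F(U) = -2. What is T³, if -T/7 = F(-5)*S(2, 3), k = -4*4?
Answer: -343/64 ≈ -5.3594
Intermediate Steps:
k = -16
S(H, o) = 1/(-13 + H + o) (S(H, o) = 1/(-16 + ((H + o) + 3)) = 1/(-16 + (3 + H + o)) = 1/(-13 + H + o))
T = -7/4 (T = -(-14)/(-13 + 2 + 3) = -(-14)/(-8) = -(-14)*(-1)/8 = -7*¼ = -7/4 ≈ -1.7500)
T³ = (-7/4)³ = -343/64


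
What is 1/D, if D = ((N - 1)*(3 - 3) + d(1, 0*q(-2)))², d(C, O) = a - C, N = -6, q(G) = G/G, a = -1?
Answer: ¼ ≈ 0.25000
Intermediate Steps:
q(G) = 1
d(C, O) = -1 - C
D = 4 (D = ((-6 - 1)*(3 - 3) + (-1 - 1*1))² = (-7*0 + (-1 - 1))² = (0 - 2)² = (-2)² = 4)
1/D = 1/4 = ¼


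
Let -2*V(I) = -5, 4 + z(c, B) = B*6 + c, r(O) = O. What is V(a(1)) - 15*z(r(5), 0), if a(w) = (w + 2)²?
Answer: -25/2 ≈ -12.500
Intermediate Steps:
z(c, B) = -4 + c + 6*B (z(c, B) = -4 + (B*6 + c) = -4 + (6*B + c) = -4 + (c + 6*B) = -4 + c + 6*B)
a(w) = (2 + w)²
V(I) = 5/2 (V(I) = -½*(-5) = 5/2)
V(a(1)) - 15*z(r(5), 0) = 5/2 - 15*(-4 + 5 + 6*0) = 5/2 - 15*(-4 + 5 + 0) = 5/2 - 15*1 = 5/2 - 15 = -25/2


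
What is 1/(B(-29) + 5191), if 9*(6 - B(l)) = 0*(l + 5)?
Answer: 1/5197 ≈ 0.00019242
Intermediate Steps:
B(l) = 6 (B(l) = 6 - 0*(l + 5) = 6 - 0*(5 + l) = 6 - ⅑*0 = 6 + 0 = 6)
1/(B(-29) + 5191) = 1/(6 + 5191) = 1/5197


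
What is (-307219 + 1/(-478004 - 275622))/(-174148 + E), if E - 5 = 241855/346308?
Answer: 40090038461253630/22724413430153657 ≈ 1.7642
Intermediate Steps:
E = 1973395/346308 (E = 5 + 241855/346308 = 1973395/346308 ≈ 5.6984)
(-307219 + 1/(-478004 - 275622))/(-174148 + E) = (-307219 + 1/(-478004 - 275622))/(-174148 + 1973395/346308) = (-307219 + 1/(-753626))/(-60306872189/346308) = (-307219 - 1/753626)*(-346308/60306872189) = -231528226095/753626*(-346308/60306872189) = 40090038461253630/22724413430153657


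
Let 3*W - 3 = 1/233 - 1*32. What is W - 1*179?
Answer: -43959/233 ≈ -188.67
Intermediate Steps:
W = -2252/233 (W = 1 + (1/233 - 1*32)/3 = 1 + (1/233 - 32)/3 = 1 + (⅓)*(-7455/233) = 1 - 2485/233 = -2252/233 ≈ -9.6652)
W - 1*179 = -2252/233 - 1*179 = -2252/233 - 179 = -43959/233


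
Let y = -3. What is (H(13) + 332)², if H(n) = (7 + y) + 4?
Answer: 115600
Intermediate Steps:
H(n) = 8 (H(n) = (7 - 3) + 4 = 4 + 4 = 8)
(H(13) + 332)² = (8 + 332)² = 340² = 115600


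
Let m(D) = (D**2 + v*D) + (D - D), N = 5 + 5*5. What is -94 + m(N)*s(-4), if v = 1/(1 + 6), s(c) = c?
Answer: -25978/7 ≈ -3711.1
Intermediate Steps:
N = 30 (N = 5 + 25 = 30)
v = 1/7 ≈ 0.14286
m(D) = D**2 + D/7 (m(D) = (D**2 + D/7) + (D - D) = (D**2 + D/7) + 0 = D**2 + D/7)
-94 + m(N)*s(-4) = -94 + (30*(1/7 + 30))*(-4) = -94 + (30*(211/7))*(-4) = -94 + (6330/7)*(-4) = -94 - 25320/7 = -25978/7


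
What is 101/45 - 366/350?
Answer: 1888/1575 ≈ 1.1987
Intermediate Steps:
101/45 - 366/350 = 101*(1/45) - 366*1/350 = 101/45 - 183/175 = 1888/1575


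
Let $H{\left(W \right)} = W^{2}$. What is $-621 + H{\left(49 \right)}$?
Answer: $1780$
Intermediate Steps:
$-621 + H{\left(49 \right)} = -621 + 49^{2} = -621 + 2401 = 1780$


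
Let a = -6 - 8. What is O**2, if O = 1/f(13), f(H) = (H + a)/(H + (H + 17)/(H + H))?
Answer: 33856/169 ≈ 200.33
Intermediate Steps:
a = -14
f(H) = (-14 + H)/(H + (17 + H)/(2*H)) (f(H) = (H - 14)/(H + (H + 17)/(H + H)) = (-14 + H)/(H + (17 + H)/((2*H))) = (-14 + H)/(H + (17 + H)*(1/(2*H))) = (-14 + H)/(H + (17 + H)/(2*H)))
O = -184/13 (O = 1/(2*13*(-14 + 13)/(17 + 13 + 2*13**2)) = 1/(2*13*(-1)/(17 + 13 + 2*169)) = 1/(2*13*(-1)/(17 + 13 + 338)) = 1/(2*13*(-1)/368) = 1/(2*13*(1/368)*(-1)) = 1/(-13/184) = -184/13 ≈ -14.154)
O**2 = (-184/13)**2 = 33856/169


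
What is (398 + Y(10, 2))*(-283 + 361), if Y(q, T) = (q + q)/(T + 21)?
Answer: 715572/23 ≈ 31112.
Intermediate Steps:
Y(q, T) = 2*q/(21 + T) (Y(q, T) = (2*q)/(21 + T) = 2*q/(21 + T))
(398 + Y(10, 2))*(-283 + 361) = (398 + 2*10/(21 + 2))*(-283 + 361) = (398 + 2*10/23)*78 = (398 + 2*10*(1/23))*78 = (398 + 20/23)*78 = (9174/23)*78 = 715572/23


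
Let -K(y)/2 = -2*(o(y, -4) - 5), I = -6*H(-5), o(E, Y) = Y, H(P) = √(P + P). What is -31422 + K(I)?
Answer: -31458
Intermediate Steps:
H(P) = √2*√P (H(P) = √(2*P) = √2*√P)
I = -6*I*√10 (I = -6*√2*√(-5) = -6*√2*I*√5 = -6*I*√10 ≈ -18.974*I)
K(y) = -36 (K(y) = -(-4)*(-4 - 5) = -(-4)*(-9) = -2*18 = -36)
-31422 + K(I) = -31422 - 36 = -31458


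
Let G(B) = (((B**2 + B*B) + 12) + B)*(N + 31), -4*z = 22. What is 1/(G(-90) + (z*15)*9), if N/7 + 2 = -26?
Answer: -2/5321745 ≈ -3.7582e-7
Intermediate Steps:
z = -11/2 (z = -1/4*22 = -11/2 ≈ -5.5000)
N = -196 (N = -14 + 7*(-26) = -14 - 182 = -196)
G(B) = -1980 - 330*B**2 - 165*B (G(B) = (((B**2 + B*B) + 12) + B)*(-196 + 31) = (((B**2 + B**2) + 12) + B)*(-165) = ((2*B**2 + 12) + B)*(-165) = ((12 + 2*B**2) + B)*(-165) = (12 + B + 2*B**2)*(-165) = -1980 - 330*B**2 - 165*B)
1/(G(-90) + (z*15)*9) = 1/((-1980 - 330*(-90)**2 - 165*(-90)) - 11/2*15*9) = 1/((-1980 - 330*8100 + 14850) - 165/2*9) = 1/((-1980 - 2673000 + 14850) - 1485/2) = 1/(-2660130 - 1485/2) = 1/(-5321745/2) = -2/5321745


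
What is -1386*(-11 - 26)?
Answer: 51282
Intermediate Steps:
-1386*(-11 - 26) = -1386*(-37) = 51282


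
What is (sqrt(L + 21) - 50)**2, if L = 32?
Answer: (50 - sqrt(53))**2 ≈ 1825.0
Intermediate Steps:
(sqrt(L + 21) - 50)**2 = (sqrt(32 + 21) - 50)**2 = (sqrt(53) - 50)**2 = (-50 + sqrt(53))**2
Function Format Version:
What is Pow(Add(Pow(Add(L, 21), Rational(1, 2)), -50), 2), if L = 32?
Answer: Pow(Add(50, Mul(-1, Pow(53, Rational(1, 2)))), 2) ≈ 1825.0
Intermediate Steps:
Pow(Add(Pow(Add(L, 21), Rational(1, 2)), -50), 2) = Pow(Add(Pow(Add(32, 21), Rational(1, 2)), -50), 2) = Pow(Add(Pow(53, Rational(1, 2)), -50), 2) = Pow(Add(-50, Pow(53, Rational(1, 2))), 2)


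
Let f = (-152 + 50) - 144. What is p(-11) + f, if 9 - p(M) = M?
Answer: -226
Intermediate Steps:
p(M) = 9 - M
f = -246 (f = -102 - 144 = -246)
p(-11) + f = (9 - 1*(-11)) - 246 = (9 + 11) - 246 = 20 - 246 = -226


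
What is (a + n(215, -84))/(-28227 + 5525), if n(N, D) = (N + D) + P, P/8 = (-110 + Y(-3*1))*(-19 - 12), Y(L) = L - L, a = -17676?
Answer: -9735/22702 ≈ -0.42882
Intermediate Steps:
Y(L) = 0
P = 27280 (P = 8*((-110 + 0)*(-19 - 12)) = 8*(-110*(-31)) = 8*3410 = 27280)
n(N, D) = 27280 + D + N (n(N, D) = (N + D) + 27280 = (D + N) + 27280 = 27280 + D + N)
(a + n(215, -84))/(-28227 + 5525) = (-17676 + (27280 - 84 + 215))/(-28227 + 5525) = (-17676 + 27411)/(-22702) = 9735*(-1/22702) = -9735/22702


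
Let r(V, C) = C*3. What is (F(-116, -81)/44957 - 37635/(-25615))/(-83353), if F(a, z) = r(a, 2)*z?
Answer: -8192721/468229807463 ≈ -1.7497e-5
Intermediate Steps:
r(V, C) = 3*C
F(a, z) = 6*z (F(a, z) = (3*2)*z = 6*z)
(F(-116, -81)/44957 - 37635/(-25615))/(-83353) = ((6*(-81))/44957 - 37635/(-25615))/(-83353) = (-486*1/44957 - 37635*(-1/25615))*(-1/83353) = (-486/44957 + 7527/5123)*(-1/83353) = (335901561/230314711)*(-1/83353) = -8192721/468229807463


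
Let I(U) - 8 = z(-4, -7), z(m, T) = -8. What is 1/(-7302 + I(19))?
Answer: -1/7302 ≈ -0.00013695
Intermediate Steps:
I(U) = 0 (I(U) = 8 - 8 = 0)
1/(-7302 + I(19)) = 1/(-7302 + 0) = 1/(-7302) = -1/7302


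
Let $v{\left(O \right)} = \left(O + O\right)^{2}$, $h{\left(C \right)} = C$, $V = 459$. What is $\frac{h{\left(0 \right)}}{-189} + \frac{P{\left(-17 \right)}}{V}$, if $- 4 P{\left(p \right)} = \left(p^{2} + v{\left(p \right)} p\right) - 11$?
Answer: $\frac{3229}{306} \approx 10.552$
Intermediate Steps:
$v{\left(O \right)} = 4 O^{2}$ ($v{\left(O \right)} = \left(2 O\right)^{2} = 4 O^{2}$)
$P{\left(p \right)} = \frac{11}{4} - p^{3} - \frac{p^{2}}{4}$ ($P{\left(p \right)} = - \frac{\left(p^{2} + 4 p^{2} p\right) - 11}{4} = - \frac{\left(p^{2} + 4 p^{3}\right) - 11}{4} = - \frac{-11 + p^{2} + 4 p^{3}}{4} = \frac{11}{4} - p^{3} - \frac{p^{2}}{4}$)
$\frac{h{\left(0 \right)}}{-189} + \frac{P{\left(-17 \right)}}{V} = \frac{0}{-189} + \frac{\frac{11}{4} - \left(-17\right)^{3} - \frac{\left(-17\right)^{2}}{4}}{459} = 0 \left(- \frac{1}{189}\right) + \left(\frac{11}{4} - -4913 - \frac{289}{4}\right) \frac{1}{459} = 0 + \left(\frac{11}{4} + 4913 - \frac{289}{4}\right) \frac{1}{459} = 0 + \frac{9687}{2} \cdot \frac{1}{459} = 0 + \frac{3229}{306} = \frac{3229}{306}$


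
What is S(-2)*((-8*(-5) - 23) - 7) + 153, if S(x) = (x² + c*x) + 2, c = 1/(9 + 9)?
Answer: 1907/9 ≈ 211.89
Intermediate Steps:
c = 1/18 ≈ 0.055556
S(x) = 2 + x² + x/18 (S(x) = (x² + x/18) + 2 = 2 + x² + x/18)
S(-2)*((-8*(-5) - 23) - 7) + 153 = (2 + (-2)² + (1/18)*(-2))*((-8*(-5) - 23) - 7) + 153 = (2 + 4 - ⅑)*((40 - 23) - 7) + 153 = 53*(17 - 7)/9 + 153 = (53/9)*10 + 153 = 530/9 + 153 = 1907/9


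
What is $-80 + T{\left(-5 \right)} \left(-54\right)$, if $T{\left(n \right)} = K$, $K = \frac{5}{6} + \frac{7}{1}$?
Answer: $-503$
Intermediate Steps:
$K = \frac{47}{6}$ ($K = 5 \cdot \frac{1}{6} + 7 \cdot 1 = \frac{5}{6} + 7 = \frac{47}{6} \approx 7.8333$)
$T{\left(n \right)} = \frac{47}{6}$
$-80 + T{\left(-5 \right)} \left(-54\right) = -80 + \frac{47}{6} \left(-54\right) = -80 - 423 = -503$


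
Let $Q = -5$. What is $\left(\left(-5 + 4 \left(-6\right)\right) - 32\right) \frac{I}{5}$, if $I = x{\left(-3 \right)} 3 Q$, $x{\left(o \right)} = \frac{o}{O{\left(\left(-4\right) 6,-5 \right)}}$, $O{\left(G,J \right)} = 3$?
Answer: $-183$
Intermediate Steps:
$x{\left(o \right)} = \frac{o}{3}$
$I = 15$ ($I = \frac{1}{3} \left(-3\right) 3 \left(-5\right) = \left(-1\right) 3 \left(-5\right) = \left(-3\right) \left(-5\right) = 15$)
$\left(\left(-5 + 4 \left(-6\right)\right) - 32\right) \frac{I}{5} = \left(\left(-5 + 4 \left(-6\right)\right) - 32\right) \frac{15}{5} = \left(\left(-5 - 24\right) - 32\right) 15 \cdot \frac{1}{5} = \left(-29 - 32\right) 3 = \left(-61\right) 3 = -183$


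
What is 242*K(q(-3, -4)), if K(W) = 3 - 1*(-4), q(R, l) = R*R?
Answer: 1694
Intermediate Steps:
q(R, l) = R²
K(W) = 7 (K(W) = 3 + 4 = 7)
242*K(q(-3, -4)) = 242*7 = 1694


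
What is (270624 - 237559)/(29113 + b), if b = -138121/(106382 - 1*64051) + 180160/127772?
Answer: 44709803032645/39363485688166 ≈ 1.1358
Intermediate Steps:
b = -2505410863/1352179133 (b = -138121/(106382 - 64051) + 180160*(1/127772) = -138121/42331 + 45040/31943 = -2505410863/1352179133 ≈ -1.8529)
(270624 - 237559)/(29113 + b) = (270624 - 237559)/(29113 - 2505410863/1352179133) = 33065/(39363485688166/1352179133) = 33065*(1352179133/39363485688166) = 44709803032645/39363485688166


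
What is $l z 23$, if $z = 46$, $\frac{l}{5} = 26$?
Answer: $137540$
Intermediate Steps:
$l = 130$ ($l = 5 \cdot 26 = 130$)
$l z 23 = 130 \cdot 46 \cdot 23 = 5980 \cdot 23 = 137540$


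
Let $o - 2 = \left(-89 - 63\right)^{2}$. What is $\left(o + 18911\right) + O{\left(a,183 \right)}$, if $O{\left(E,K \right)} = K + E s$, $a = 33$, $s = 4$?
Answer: $42332$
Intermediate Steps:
$O{\left(E,K \right)} = K + 4 E$ ($O{\left(E,K \right)} = K + E 4 = K + 4 E$)
$o = 23106$ ($o = 2 + \left(-89 - 63\right)^{2} = 2 + \left(-152\right)^{2} = 2 + 23104 = 23106$)
$\left(o + 18911\right) + O{\left(a,183 \right)} = \left(23106 + 18911\right) + \left(183 + 4 \cdot 33\right) = 42017 + \left(183 + 132\right) = 42017 + 315 = 42332$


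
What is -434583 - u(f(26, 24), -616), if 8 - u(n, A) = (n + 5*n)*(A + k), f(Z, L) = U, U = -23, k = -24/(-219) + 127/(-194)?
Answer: -2474864612/7081 ≈ -3.4951e+5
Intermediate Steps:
k = -7719/14162 (k = -24*(-1/219) + 127*(-1/194) = 8/73 - 127/194 = -7719/14162 ≈ -0.54505)
f(Z, L) = -23
u(n, A) = 8 - 6*n*(-7719/14162 + A) (u(n, A) = 8 - (n + 5*n)*(A - 7719/14162) = 8 - 6*n*(-7719/14162 + A))
-434583 - u(f(26, 24), -616) = -434583 - (8 + (23157/7081)*(-23) - 6*(-616)*(-23)) = -434583 - (8 - 532611/7081 - 85008) = -434583 - 1*(-602417611/7081) = -434583 + 602417611/7081 = -2474864612/7081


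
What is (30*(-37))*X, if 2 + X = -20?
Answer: 24420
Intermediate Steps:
X = -22 (X = -2 - 20 = -22)
(30*(-37))*X = (30*(-37))*(-22) = -1110*(-22) = 24420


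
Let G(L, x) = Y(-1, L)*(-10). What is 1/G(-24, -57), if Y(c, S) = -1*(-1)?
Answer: -1/10 ≈ -0.10000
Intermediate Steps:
Y(c, S) = 1
G(L, x) = -10 (G(L, x) = 1*(-10) = -10)
1/G(-24, -57) = 1/(-10) = -1/10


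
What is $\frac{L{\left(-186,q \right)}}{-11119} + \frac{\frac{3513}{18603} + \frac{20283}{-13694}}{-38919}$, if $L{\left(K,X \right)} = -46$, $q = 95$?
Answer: $\frac{153243981644227}{36746794268414334} \approx 0.0041703$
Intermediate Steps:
$\frac{L{\left(-186,q \right)}}{-11119} + \frac{\frac{3513}{18603} + \frac{20283}{-13694}}{-38919} = - \frac{46}{-11119} + \frac{\frac{3513}{18603} + \frac{20283}{-13694}}{-38919} = \left(-46\right) \left(- \frac{1}{11119}\right) + \left(3513 \cdot \frac{1}{18603} + 20283 \left(- \frac{1}{13694}\right)\right) \left(- \frac{1}{38919}\right) = \frac{46}{11119} + \left(\frac{1171}{6201} - \frac{20283}{13694}\right) \left(- \frac{1}{38919}\right) = \frac{46}{11119} - - \frac{109739209}{3304865029986} = \frac{46}{11119} + \frac{109739209}{3304865029986} = \frac{153243981644227}{36746794268414334}$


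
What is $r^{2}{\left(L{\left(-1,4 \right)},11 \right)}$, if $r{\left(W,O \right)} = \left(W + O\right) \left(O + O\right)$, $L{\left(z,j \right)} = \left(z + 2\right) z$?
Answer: $48400$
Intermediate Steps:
$L{\left(z,j \right)} = z \left(2 + z\right)$ ($L{\left(z,j \right)} = \left(2 + z\right) z = z \left(2 + z\right)$)
$r{\left(W,O \right)} = 2 O \left(O + W\right)$ ($r{\left(W,O \right)} = \left(O + W\right) 2 O = 2 O \left(O + W\right)$)
$r^{2}{\left(L{\left(-1,4 \right)},11 \right)} = \left(2 \cdot 11 \left(11 - \left(2 - 1\right)\right)\right)^{2} = \left(2 \cdot 11 \left(11 - 1\right)\right)^{2} = \left(2 \cdot 11 \cdot 10\right)^{2} = 220^{2} = 48400$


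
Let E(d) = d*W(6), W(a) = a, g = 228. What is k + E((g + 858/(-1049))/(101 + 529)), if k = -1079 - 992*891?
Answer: -32490896527/36715 ≈ -8.8495e+5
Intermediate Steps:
k = -884951 (k = -1079 - 883872 = -884951)
E(d) = 6*d (E(d) = d*6 = 6*d)
k + E((g + 858/(-1049))/(101 + 529)) = -884951 + 6*((228 + 858/(-1049))/(101 + 529)) = -884951 + 6*((228 + 858*(-1/1049))/630) = -884951 + 6*((228 - 858/1049)*(1/630)) = -884951 + 6*((238314/1049)*(1/630)) = -884951 + 6*(39719/110145) = -884951 + 79438/36715 = -32490896527/36715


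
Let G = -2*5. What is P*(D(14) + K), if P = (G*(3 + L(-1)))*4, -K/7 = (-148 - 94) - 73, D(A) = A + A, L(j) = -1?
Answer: -178640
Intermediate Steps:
D(A) = 2*A
G = -10
K = 2205 (K = -7*((-148 - 94) - 73) = -7*(-242 - 73) = -7*(-315) = 2205)
P = -80 (P = -10*(3 - 1)*4 = -10*2*4 = -20*4 = -80)
P*(D(14) + K) = -80*(2*14 + 2205) = -80*(28 + 2205) = -80*2233 = -178640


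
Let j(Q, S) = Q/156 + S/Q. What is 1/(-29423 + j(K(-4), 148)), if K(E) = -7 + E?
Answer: -1716/50513077 ≈ -3.3971e-5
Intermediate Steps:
j(Q, S) = Q/156 + S/Q (j(Q, S) = Q*(1/156) + S/Q = Q/156 + S/Q)
1/(-29423 + j(K(-4), 148)) = 1/(-29423 + ((-7 - 4)/156 + 148/(-7 - 4))) = 1/(-29423 + ((1/156)*(-11) + 148/(-11))) = 1/(-29423 + (-11/156 + 148*(-1/11))) = 1/(-29423 + (-11/156 - 148/11)) = 1/(-29423 - 23209/1716) = 1/(-50513077/1716) = -1716/50513077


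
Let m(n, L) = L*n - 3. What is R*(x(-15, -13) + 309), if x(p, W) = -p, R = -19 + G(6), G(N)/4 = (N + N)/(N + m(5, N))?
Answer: -62532/11 ≈ -5684.7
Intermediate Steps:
m(n, L) = -3 + L*n
G(N) = 8*N/(-3 + 6*N) (G(N) = 4*((N + N)/(N + (-3 + N*5))) = 4*((2*N)/(N + (-3 + 5*N))) = 4*((2*N)/(-3 + 6*N)) = 4*(2*N/(-3 + 6*N)) = 8*N/(-3 + 6*N))
R = -193/11 (R = -19 + (8/3)*6/(-1 + 2*6) = -19 + (8/3)*6/(-1 + 12) = -19 + (8/3)*6/11 = -19 + (8/3)*6*(1/11) = -19 + 16/11 = -193/11 ≈ -17.545)
R*(x(-15, -13) + 309) = -193*(-1*(-15) + 309)/11 = -193*(15 + 309)/11 = -193/11*324 = -62532/11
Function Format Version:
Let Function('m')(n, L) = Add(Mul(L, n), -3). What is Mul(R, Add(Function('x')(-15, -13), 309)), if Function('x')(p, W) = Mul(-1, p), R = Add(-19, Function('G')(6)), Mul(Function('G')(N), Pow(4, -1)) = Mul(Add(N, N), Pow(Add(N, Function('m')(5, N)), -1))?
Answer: Rational(-62532, 11) ≈ -5684.7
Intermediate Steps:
Function('m')(n, L) = Add(-3, Mul(L, n))
Function('G')(N) = Mul(8, N, Pow(Add(-3, Mul(6, N)), -1)) (Function('G')(N) = Mul(4, Mul(Add(N, N), Pow(Add(N, Add(-3, Mul(N, 5))), -1))) = Mul(4, Mul(Mul(2, N), Pow(Add(N, Add(-3, Mul(5, N))), -1))) = Mul(4, Mul(Mul(2, N), Pow(Add(-3, Mul(6, N)), -1))) = Mul(4, Mul(2, N, Pow(Add(-3, Mul(6, N)), -1))) = Mul(8, N, Pow(Add(-3, Mul(6, N)), -1)))
R = Rational(-193, 11) (R = Add(-19, Mul(Rational(8, 3), 6, Pow(Add(-1, Mul(2, 6)), -1))) = Add(-19, Mul(Rational(8, 3), 6, Pow(Add(-1, 12), -1))) = Add(-19, Mul(Rational(8, 3), 6, Pow(11, -1))) = Add(-19, Mul(Rational(8, 3), 6, Rational(1, 11))) = Add(-19, Rational(16, 11)) = Rational(-193, 11) ≈ -17.545)
Mul(R, Add(Function('x')(-15, -13), 309)) = Mul(Rational(-193, 11), Add(Mul(-1, -15), 309)) = Mul(Rational(-193, 11), Add(15, 309)) = Mul(Rational(-193, 11), 324) = Rational(-62532, 11)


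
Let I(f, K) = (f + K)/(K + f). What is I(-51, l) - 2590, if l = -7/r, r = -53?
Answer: -2589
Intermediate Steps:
l = 7/53 (l = -7/(-53) = -7*(-1/53) = 7/53 ≈ 0.13208)
I(f, K) = 1 (I(f, K) = (K + f)/(K + f) = 1)
I(-51, l) - 2590 = 1 - 2590 = -2589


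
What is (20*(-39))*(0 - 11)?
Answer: 8580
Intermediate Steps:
(20*(-39))*(0 - 11) = -780*(-11) = 8580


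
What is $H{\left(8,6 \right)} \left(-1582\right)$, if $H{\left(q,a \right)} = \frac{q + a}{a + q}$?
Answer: $-1582$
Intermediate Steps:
$H{\left(q,a \right)} = 1$ ($H{\left(q,a \right)} = \frac{a + q}{a + q} = 1$)
$H{\left(8,6 \right)} \left(-1582\right) = 1 \left(-1582\right) = -1582$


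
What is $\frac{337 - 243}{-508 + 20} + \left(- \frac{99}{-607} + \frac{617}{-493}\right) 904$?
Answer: $- \frac{71858314909}{73017244} \approx -984.13$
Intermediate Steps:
$\frac{337 - 243}{-508 + 20} + \left(- \frac{99}{-607} + \frac{617}{-493}\right) 904 = \frac{94}{-488} + \left(\left(-99\right) \left(- \frac{1}{607}\right) + 617 \left(- \frac{1}{493}\right)\right) 904 = 94 \left(- \frac{1}{488}\right) + \left(\frac{99}{607} - \frac{617}{493}\right) 904 = - \frac{47}{244} - \frac{294443648}{299251} = - \frac{71858314909}{73017244}$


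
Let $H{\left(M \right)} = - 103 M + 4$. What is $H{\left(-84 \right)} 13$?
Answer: $112528$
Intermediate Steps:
$H{\left(M \right)} = 4 - 103 M$
$H{\left(-84 \right)} 13 = \left(4 - -8652\right) 13 = \left(4 + 8652\right) 13 = 8656 \cdot 13 = 112528$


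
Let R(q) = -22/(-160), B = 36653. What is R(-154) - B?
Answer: -2932229/80 ≈ -36653.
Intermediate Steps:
R(q) = 11/80 (R(q) = -22*(-1/160) = 11/80)
R(-154) - B = 11/80 - 1*36653 = 11/80 - 36653 = -2932229/80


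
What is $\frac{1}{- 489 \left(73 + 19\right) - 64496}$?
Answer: $- \frac{1}{109484} \approx -9.1338 \cdot 10^{-6}$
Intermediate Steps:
$\frac{1}{- 489 \left(73 + 19\right) - 64496} = \frac{1}{\left(-489\right) 92 - 64496} = \frac{1}{-44988 - 64496} = \frac{1}{-109484} = - \frac{1}{109484}$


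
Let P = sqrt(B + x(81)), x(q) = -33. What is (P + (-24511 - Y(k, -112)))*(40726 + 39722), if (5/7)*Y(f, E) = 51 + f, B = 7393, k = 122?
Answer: -9956727168/5 + 643584*sqrt(115) ≈ -1.9844e+9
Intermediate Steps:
Y(f, E) = 357/5 + 7*f/5 (Y(f, E) = 7*(51 + f)/5 = 357/5 + 7*f/5)
P = 8*sqrt(115) (P = sqrt(7393 - 33) = sqrt(7360) = 8*sqrt(115) ≈ 85.790)
(P + (-24511 - Y(k, -112)))*(40726 + 39722) = (8*sqrt(115) + (-24511 - (357/5 + (7/5)*122)))*(40726 + 39722) = (8*sqrt(115) + (-24511 - (357/5 + 854/5)))*80448 = (8*sqrt(115) + (-24511 - 1*1211/5))*80448 = (8*sqrt(115) + (-24511 - 1211/5))*80448 = (8*sqrt(115) - 123766/5)*80448 = (-123766/5 + 8*sqrt(115))*80448 = -9956727168/5 + 643584*sqrt(115)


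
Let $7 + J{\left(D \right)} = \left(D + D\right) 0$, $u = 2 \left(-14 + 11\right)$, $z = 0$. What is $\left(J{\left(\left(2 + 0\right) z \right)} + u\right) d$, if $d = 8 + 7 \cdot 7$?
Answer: $-741$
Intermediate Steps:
$u = -6$ ($u = 2 \left(-3\right) = -6$)
$J{\left(D \right)} = -7$ ($J{\left(D \right)} = -7 + \left(D + D\right) 0 = -7 + 2 D 0 = -7 + 0 = -7$)
$d = 57$ ($d = 8 + 49 = 57$)
$\left(J{\left(\left(2 + 0\right) z \right)} + u\right) d = \left(-7 - 6\right) 57 = \left(-13\right) 57 = -741$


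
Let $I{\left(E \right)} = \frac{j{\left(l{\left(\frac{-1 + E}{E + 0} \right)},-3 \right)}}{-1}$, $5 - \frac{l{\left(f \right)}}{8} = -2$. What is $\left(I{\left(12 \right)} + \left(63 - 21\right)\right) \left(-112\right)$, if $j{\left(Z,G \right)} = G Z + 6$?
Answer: $-22848$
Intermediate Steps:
$l{\left(f \right)} = 56$ ($l{\left(f \right)} = 40 - -16 = 40 + 16 = 56$)
$j{\left(Z,G \right)} = 6 + G Z$
$I{\left(E \right)} = 162$ ($I{\left(E \right)} = \frac{6 - 168}{-1} = \left(6 - 168\right) \left(-1\right) = \left(-162\right) \left(-1\right) = 162$)
$\left(I{\left(12 \right)} + \left(63 - 21\right)\right) \left(-112\right) = \left(162 + \left(63 - 21\right)\right) \left(-112\right) = \left(162 + 42\right) \left(-112\right) = 204 \left(-112\right) = -22848$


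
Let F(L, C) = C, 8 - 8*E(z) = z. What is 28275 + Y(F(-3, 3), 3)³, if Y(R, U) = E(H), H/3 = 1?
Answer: 14476925/512 ≈ 28275.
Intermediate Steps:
H = 3 (H = 3*1 = 3)
E(z) = 1 - z/8
Y(R, U) = 5/8 (Y(R, U) = 1 - ⅛*3 = 1 - 3/8 = 5/8)
28275 + Y(F(-3, 3), 3)³ = 28275 + (5/8)³ = 28275 + 125/512 = 14476925/512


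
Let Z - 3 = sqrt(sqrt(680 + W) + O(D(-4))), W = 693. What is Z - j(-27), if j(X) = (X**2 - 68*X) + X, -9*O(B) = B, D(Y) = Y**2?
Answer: -2535 + sqrt(-16 + 9*sqrt(1373))/3 ≈ -2529.1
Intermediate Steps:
O(B) = -B/9
j(X) = X**2 - 67*X
Z = 3 + sqrt(-16/9 + sqrt(1373)) (Z = 3 + sqrt(sqrt(680 + 693) - 1/9*(-4)**2) = 3 + sqrt(sqrt(1373) - 1/9*16) = 3 + sqrt(sqrt(1373) - 16/9) = 3 + sqrt(-16/9 + sqrt(1373)) ≈ 8.9394)
Z - j(-27) = (3 + sqrt(-16 + 9*sqrt(1373))/3) - (-27)*(-67 - 27) = (3 + sqrt(-16 + 9*sqrt(1373))/3) - (-27)*(-94) = (3 + sqrt(-16 + 9*sqrt(1373))/3) - 1*2538 = (3 + sqrt(-16 + 9*sqrt(1373))/3) - 2538 = -2535 + sqrt(-16 + 9*sqrt(1373))/3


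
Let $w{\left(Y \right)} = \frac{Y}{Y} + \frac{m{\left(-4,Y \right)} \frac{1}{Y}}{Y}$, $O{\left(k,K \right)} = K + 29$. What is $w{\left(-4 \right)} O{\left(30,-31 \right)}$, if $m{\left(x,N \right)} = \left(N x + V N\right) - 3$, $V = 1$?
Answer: $- \frac{25}{8} \approx -3.125$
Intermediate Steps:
$O{\left(k,K \right)} = 29 + K$
$m{\left(x,N \right)} = -3 + N + N x$ ($m{\left(x,N \right)} = \left(N x + 1 N\right) - 3 = \left(N x + N\right) - 3 = \left(N + N x\right) - 3 = -3 + N + N x$)
$w{\left(Y \right)} = 1 + \frac{-3 - 3 Y}{Y^{2}}$ ($w{\left(Y \right)} = \frac{Y}{Y} + \frac{\left(-3 + Y + Y \left(-4\right)\right) \frac{1}{Y}}{Y} = 1 + \frac{\left(-3 + Y - 4 Y\right) \frac{1}{Y}}{Y} = 1 + \frac{\left(-3 - 3 Y\right) \frac{1}{Y}}{Y} = 1 + \frac{\frac{1}{Y} \left(-3 - 3 Y\right)}{Y} = 1 + \frac{-3 - 3 Y}{Y^{2}}$)
$w{\left(-4 \right)} O{\left(30,-31 \right)} = \left(1 - \frac{3}{-4} - \frac{3}{16}\right) \left(29 - 31\right) = \left(1 - - \frac{3}{4} - \frac{3}{16}\right) \left(-2\right) = \left(1 + \frac{3}{4} - \frac{3}{16}\right) \left(-2\right) = \frac{25}{16} \left(-2\right) = - \frac{25}{8}$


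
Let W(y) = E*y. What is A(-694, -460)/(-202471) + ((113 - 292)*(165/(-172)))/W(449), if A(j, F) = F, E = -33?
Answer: -145686665/15636430388 ≈ -0.0093171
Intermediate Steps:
W(y) = -33*y
A(-694, -460)/(-202471) + ((113 - 292)*(165/(-172)))/W(449) = -460/(-202471) + ((113 - 292)*(165/(-172)))/((-33*449)) = -460*(-1/202471) - 29535*(-1)/172/(-14817) = 460/202471 - 179*(-165/172)*(-1/14817) = 460/202471 + (29535/172)*(-1/14817) = 460/202471 - 895/77228 = -145686665/15636430388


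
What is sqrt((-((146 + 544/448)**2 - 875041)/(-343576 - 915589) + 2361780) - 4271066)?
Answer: I*sqrt(23732991943507115263)/3525662 ≈ 1381.8*I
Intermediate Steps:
sqrt((-((146 + 544/448)**2 - 875041)/(-343576 - 915589) + 2361780) - 4271066) = sqrt((-((146 + 544*(1/448))**2 - 875041)/(-1259165) + 2361780) - 4271066) = sqrt((-((146 + 17/14)**2 - 875041)*(-1)/1259165 + 2361780) - 4271066) = sqrt((-((2061/14)**2 - 875041)*(-1)/1259165 + 2361780) - 4271066) = sqrt((-(4247721/196 - 875041)*(-1)/1259165 + 2361780) - 4271066) = sqrt((-(-167260315)*(-1)/(196*1259165) + 2361780) - 4271066) = sqrt((-1*33452063/49359268 + 2361780) - 4271066) = sqrt((-33452063/49359268 + 2361780) - 4271066) = sqrt(116575698524977/49359268 - 4271066) = sqrt(-94240992814711/49359268) = I*sqrt(23732991943507115263)/3525662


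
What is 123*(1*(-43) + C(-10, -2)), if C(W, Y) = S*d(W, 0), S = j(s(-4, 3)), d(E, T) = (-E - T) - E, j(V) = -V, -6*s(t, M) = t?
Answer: -6929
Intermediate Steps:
s(t, M) = -t/6
d(E, T) = -T - 2*E
S = -2/3 (S = -(-1)*(-4)/6 = -1*2/3 = -2/3 ≈ -0.66667)
C(W, Y) = 4*W/3 (C(W, Y) = -2*(-1*0 - 2*W)/3 = -2*(0 - 2*W)/3 = -(-4)*W/3 = 4*W/3)
123*(1*(-43) + C(-10, -2)) = 123*(1*(-43) + (4/3)*(-10)) = 123*(-43 - 40/3) = 123*(-169/3) = -6929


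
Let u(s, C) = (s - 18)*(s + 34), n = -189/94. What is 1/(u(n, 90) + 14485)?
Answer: 8836/122333293 ≈ 7.2229e-5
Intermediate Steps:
n = -189/94 (n = -189*1/94 = -189/94 ≈ -2.0106)
u(s, C) = (-18 + s)*(34 + s)
1/(u(n, 90) + 14485) = 1/((-612 + (-189/94)² + 16*(-189/94)) + 14485) = 1/((-612 + 35721/8836 - 1512/47) + 14485) = 1/(-5656167/8836 + 14485) = 1/(122333293/8836) = 8836/122333293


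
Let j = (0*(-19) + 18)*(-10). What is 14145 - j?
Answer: 14325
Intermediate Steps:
j = -180 (j = (0 + 18)*(-10) = 18*(-10) = -180)
14145 - j = 14145 - 1*(-180) = 14145 + 180 = 14325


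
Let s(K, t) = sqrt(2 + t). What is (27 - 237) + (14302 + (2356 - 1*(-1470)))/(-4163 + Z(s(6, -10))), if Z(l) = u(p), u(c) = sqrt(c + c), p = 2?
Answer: -891938/4161 ≈ -214.36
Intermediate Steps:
u(c) = sqrt(2)*sqrt(c) (u(c) = sqrt(2*c) = sqrt(2)*sqrt(c))
Z(l) = 2 (Z(l) = sqrt(2)*sqrt(2) = 2)
(27 - 237) + (14302 + (2356 - 1*(-1470)))/(-4163 + Z(s(6, -10))) = (27 - 237) + (14302 + (2356 - 1*(-1470)))/(-4163 + 2) = -210 + (14302 + (2356 + 1470))/(-4161) = -210 + (14302 + 3826)*(-1/4161) = -210 + 18128*(-1/4161) = -210 - 18128/4161 = -891938/4161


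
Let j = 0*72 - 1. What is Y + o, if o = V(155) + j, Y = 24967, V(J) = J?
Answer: 25121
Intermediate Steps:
j = -1 (j = 0 - 1 = -1)
o = 154 (o = 155 - 1 = 154)
Y + o = 24967 + 154 = 25121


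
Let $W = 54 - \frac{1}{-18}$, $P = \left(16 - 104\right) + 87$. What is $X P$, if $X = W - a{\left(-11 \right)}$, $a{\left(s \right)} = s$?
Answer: $- \frac{1171}{18} \approx -65.056$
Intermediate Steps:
$P = -1$ ($P = -88 + 87 = -1$)
$W = \frac{973}{18}$ ($W = 54 - - \frac{1}{18} = 54 + \frac{1}{18} = \frac{973}{18} \approx 54.056$)
$X = \frac{1171}{18}$ ($X = \frac{973}{18} - -11 = \frac{973}{18} + 11 = \frac{1171}{18} \approx 65.056$)
$X P = \frac{1171}{18} \left(-1\right) = - \frac{1171}{18}$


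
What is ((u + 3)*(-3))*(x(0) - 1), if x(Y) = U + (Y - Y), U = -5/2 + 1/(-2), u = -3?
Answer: 0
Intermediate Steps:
U = -3 (U = -5*½ + 1*(-½) = -5/2 - ½ = -3)
x(Y) = -3 (x(Y) = -3 + (Y - Y) = -3 + 0 = -3)
((u + 3)*(-3))*(x(0) - 1) = ((-3 + 3)*(-3))*(-3 - 1) = (0*(-3))*(-4) = 0*(-4) = 0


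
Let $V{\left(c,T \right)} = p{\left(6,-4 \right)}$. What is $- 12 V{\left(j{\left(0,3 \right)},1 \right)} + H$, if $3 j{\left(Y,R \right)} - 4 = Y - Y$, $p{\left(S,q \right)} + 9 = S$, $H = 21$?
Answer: $57$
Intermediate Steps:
$p{\left(S,q \right)} = -9 + S$
$j{\left(Y,R \right)} = \frac{4}{3}$ ($j{\left(Y,R \right)} = \frac{4}{3} + \frac{Y - Y}{3} = \frac{4}{3} + \frac{1}{3} \cdot 0 = \frac{4}{3} + 0 = \frac{4}{3}$)
$V{\left(c,T \right)} = -3$ ($V{\left(c,T \right)} = -9 + 6 = -3$)
$- 12 V{\left(j{\left(0,3 \right)},1 \right)} + H = \left(-12\right) \left(-3\right) + 21 = 36 + 21 = 57$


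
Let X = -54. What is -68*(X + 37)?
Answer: 1156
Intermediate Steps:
-68*(X + 37) = -68*(-54 + 37) = -68*(-17) = 1156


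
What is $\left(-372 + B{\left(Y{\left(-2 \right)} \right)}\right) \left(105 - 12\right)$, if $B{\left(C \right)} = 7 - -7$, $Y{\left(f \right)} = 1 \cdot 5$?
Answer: $-33294$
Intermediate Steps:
$Y{\left(f \right)} = 5$
$B{\left(C \right)} = 14$ ($B{\left(C \right)} = 7 + 7 = 14$)
$\left(-372 + B{\left(Y{\left(-2 \right)} \right)}\right) \left(105 - 12\right) = \left(-372 + 14\right) \left(105 - 12\right) = \left(-358\right) 93 = -33294$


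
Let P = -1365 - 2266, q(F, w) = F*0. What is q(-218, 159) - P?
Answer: 3631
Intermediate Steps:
q(F, w) = 0
P = -3631
q(-218, 159) - P = 0 - 1*(-3631) = 0 + 3631 = 3631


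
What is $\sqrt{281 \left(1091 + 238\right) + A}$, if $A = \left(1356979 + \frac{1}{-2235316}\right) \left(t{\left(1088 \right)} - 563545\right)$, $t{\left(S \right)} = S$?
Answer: $\frac{303 i \sqrt{10384721296779390467}}{1117658} \approx 8.7364 \cdot 10^{5} i$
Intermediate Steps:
$A = - \frac{1706087808673761891}{2235316}$ ($A = \left(1356979 + \frac{1}{-2235316}\right) \left(1088 - 563545\right) = \left(1356979 - \frac{1}{2235316}\right) \left(-562457\right) = \frac{3033276870363}{2235316} \left(-562457\right) = - \frac{1706087808673761891}{2235316} \approx -7.6324 \cdot 10^{11}$)
$\sqrt{281 \left(1091 + 238\right) + A} = \sqrt{281 \left(1091 + 238\right) - \frac{1706087808673761891}{2235316}} = \sqrt{281 \cdot 1329 - \frac{1706087808673761891}{2235316}} = \sqrt{373449 - \frac{1706087808673761891}{2235316}} = \sqrt{- \frac{1706086973897237007}{2235316}} = \frac{303 i \sqrt{10384721296779390467}}{1117658}$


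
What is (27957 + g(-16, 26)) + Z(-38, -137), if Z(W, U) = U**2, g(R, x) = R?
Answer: 46710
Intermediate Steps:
(27957 + g(-16, 26)) + Z(-38, -137) = (27957 - 16) + (-137)**2 = 27941 + 18769 = 46710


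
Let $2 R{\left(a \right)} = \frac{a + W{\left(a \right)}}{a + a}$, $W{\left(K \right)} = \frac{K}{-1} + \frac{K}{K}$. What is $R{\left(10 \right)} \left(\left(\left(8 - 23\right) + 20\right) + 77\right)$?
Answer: $\frac{41}{20} \approx 2.05$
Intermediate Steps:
$W{\left(K \right)} = 1 - K$ ($W{\left(K \right)} = K \left(-1\right) + 1 = - K + 1 = 1 - K$)
$R{\left(a \right)} = \frac{1}{4 a}$ ($R{\left(a \right)} = \frac{\left(a - \left(-1 + a\right)\right) \frac{1}{a + a}}{2} = \frac{1 \frac{1}{2 a}}{2} = \frac{\frac{1}{2} \frac{1}{a}}{2} = \frac{1}{4 a}$)
$R{\left(10 \right)} \left(\left(\left(8 - 23\right) + 20\right) + 77\right) = \frac{1}{4 \cdot 10} \left(\left(\left(8 - 23\right) + 20\right) + 77\right) = \frac{1}{4} \cdot \frac{1}{10} \left(\left(-15 + 20\right) + 77\right) = \frac{5 + 77}{40} = \frac{1}{40} \cdot 82 = \frac{41}{20}$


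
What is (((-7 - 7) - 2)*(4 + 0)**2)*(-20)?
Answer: 5120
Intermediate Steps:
(((-7 - 7) - 2)*(4 + 0)**2)*(-20) = ((-14 - 2)*4**2)*(-20) = -16*16*(-20) = -256*(-20) = 5120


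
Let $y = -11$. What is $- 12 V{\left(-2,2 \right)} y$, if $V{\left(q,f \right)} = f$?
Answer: $264$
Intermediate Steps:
$- 12 V{\left(-2,2 \right)} y = \left(-12\right) 2 \left(-11\right) = \left(-24\right) \left(-11\right) = 264$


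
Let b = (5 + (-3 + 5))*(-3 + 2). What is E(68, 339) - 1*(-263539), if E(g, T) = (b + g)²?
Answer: 267260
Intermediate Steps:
b = -7 (b = (5 + 2)*(-1) = 7*(-1) = -7)
E(g, T) = (-7 + g)²
E(68, 339) - 1*(-263539) = (-7 + 68)² - 1*(-263539) = 61² + 263539 = 3721 + 263539 = 267260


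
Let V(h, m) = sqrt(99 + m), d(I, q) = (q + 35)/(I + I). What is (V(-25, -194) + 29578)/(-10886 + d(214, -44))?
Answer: -12659384/4659217 - 428*I*sqrt(95)/4659217 ≈ -2.7171 - 0.00089535*I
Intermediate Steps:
d(I, q) = (35 + q)/(2*I) (d(I, q) = (35 + q)/((2*I)) = (35 + q)*(1/(2*I)) = (35 + q)/(2*I))
(V(-25, -194) + 29578)/(-10886 + d(214, -44)) = (sqrt(99 - 194) + 29578)/(-10886 + (1/2)*(35 - 44)/214) = (sqrt(-95) + 29578)/(-10886 + (1/2)*(1/214)*(-9)) = (I*sqrt(95) + 29578)/(-10886 - 9/428) = (29578 + I*sqrt(95))/(-4659217/428) = (29578 + I*sqrt(95))*(-428/4659217) = -12659384/4659217 - 428*I*sqrt(95)/4659217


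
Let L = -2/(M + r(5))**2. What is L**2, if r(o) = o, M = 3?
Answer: 1/1024 ≈ 0.00097656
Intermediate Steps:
L = -1/32 (L = -2/(3 + 5)**2 = -2/(8**2) = -2/64 = -2*1/64 = -1/32 ≈ -0.031250)
L**2 = (-1/32)**2 = 1/1024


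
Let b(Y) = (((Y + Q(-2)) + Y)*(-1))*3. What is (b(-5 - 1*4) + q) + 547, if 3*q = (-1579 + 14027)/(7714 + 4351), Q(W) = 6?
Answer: 21114133/36195 ≈ 583.34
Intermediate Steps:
b(Y) = -18 - 6*Y (b(Y) = (((Y + 6) + Y)*(-1))*3 = (((6 + Y) + Y)*(-1))*3 = ((6 + 2*Y)*(-1))*3 = (-6 - 2*Y)*3 = -18 - 6*Y)
q = 12448/36195 (q = ((-1579 + 14027)/(7714 + 4351))/3 = (12448/12065)/3 = (12448*(1/12065))/3 = (⅓)*(12448/12065) = 12448/36195 ≈ 0.34391)
(b(-5 - 1*4) + q) + 547 = ((-18 - 6*(-5 - 1*4)) + 12448/36195) + 547 = ((-18 - 6*(-5 - 4)) + 12448/36195) + 547 = ((-18 - 6*(-9)) + 12448/36195) + 547 = ((-18 + 54) + 12448/36195) + 547 = (36 + 12448/36195) + 547 = 1315468/36195 + 547 = 21114133/36195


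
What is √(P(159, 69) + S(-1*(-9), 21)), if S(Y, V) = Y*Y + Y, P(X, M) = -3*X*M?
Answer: 3*I*√3647 ≈ 181.17*I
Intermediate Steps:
P(X, M) = -3*M*X
S(Y, V) = Y + Y² (S(Y, V) = Y² + Y = Y + Y²)
√(P(159, 69) + S(-1*(-9), 21)) = √(-3*69*159 + (-1*(-9))*(1 - 1*(-9))) = √(-32913 + 9*(1 + 9)) = √(-32913 + 9*10) = √(-32913 + 90) = √(-32823) = 3*I*√3647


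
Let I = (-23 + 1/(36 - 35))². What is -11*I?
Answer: -5324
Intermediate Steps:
I = 484 (I = (-23 + 1/1)² = (-23 + 1)² = (-22)² = 484)
-11*I = -11*484 = -5324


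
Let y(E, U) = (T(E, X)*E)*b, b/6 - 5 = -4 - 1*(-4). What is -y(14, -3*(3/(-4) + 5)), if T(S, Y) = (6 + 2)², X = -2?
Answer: -26880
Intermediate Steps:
T(S, Y) = 64 (T(S, Y) = 8² = 64)
b = 30 (b = 30 + 6*(-4 - 1*(-4)) = 30 + 6*(-4 + 4) = 30 + 6*0 = 30 + 0 = 30)
y(E, U) = 1920*E (y(E, U) = (64*E)*30 = 1920*E)
-y(14, -3*(3/(-4) + 5)) = -1920*14 = -1*26880 = -26880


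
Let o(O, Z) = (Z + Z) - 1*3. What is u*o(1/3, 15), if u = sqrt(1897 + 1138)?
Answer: 27*sqrt(3035) ≈ 1487.5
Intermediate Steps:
o(O, Z) = -3 + 2*Z (o(O, Z) = 2*Z - 3 = -3 + 2*Z)
u = sqrt(3035) ≈ 55.091
u*o(1/3, 15) = sqrt(3035)*(-3 + 2*15) = sqrt(3035)*(-3 + 30) = sqrt(3035)*27 = 27*sqrt(3035)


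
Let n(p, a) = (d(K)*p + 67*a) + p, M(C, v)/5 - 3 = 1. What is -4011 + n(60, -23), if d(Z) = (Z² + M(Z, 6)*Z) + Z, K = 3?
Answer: -1172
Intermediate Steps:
M(C, v) = 20 (M(C, v) = 15 + 5*1 = 15 + 5 = 20)
d(Z) = Z² + 21*Z (d(Z) = (Z² + 20*Z) + Z = Z² + 21*Z)
n(p, a) = 67*a + 73*p (n(p, a) = ((3*(21 + 3))*p + 67*a) + p = ((3*24)*p + 67*a) + p = (72*p + 67*a) + p = (67*a + 72*p) + p = 67*a + 73*p)
-4011 + n(60, -23) = -4011 + (67*(-23) + 73*60) = -4011 + (-1541 + 4380) = -4011 + 2839 = -1172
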